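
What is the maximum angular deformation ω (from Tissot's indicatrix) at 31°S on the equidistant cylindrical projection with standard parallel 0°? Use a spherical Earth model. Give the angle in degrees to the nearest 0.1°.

For the equirectangular projection with φ₀ = 0 (plate carrée), h = 1 along meridians and k = sec φ along parallels.
At 31°: h = 1.000, k = 1.167; principal scales a = 1.167, b = 1.000.
sin(ω/2) = (a − b)/(a + b) = 0.1666/2.167 = 0.07691, so ω = 2 arcsin(0.07691) ≈ 8.8°.

8.8°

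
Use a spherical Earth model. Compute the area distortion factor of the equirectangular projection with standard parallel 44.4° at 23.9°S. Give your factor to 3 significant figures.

0.781

In the equirectangular projection with standard parallel φ₀ = 44.4° (x = Rλ cos φ₀, y = Rφ), meridians are true-scale (h = 1) and the parallel scale is k = cos φ₀ / cos φ.
Areal scale = h·k = 1 × cos φ₀ / cos φ; at 23.9°, h = 1.000, k = 0.7815, so h·k = 0.7815.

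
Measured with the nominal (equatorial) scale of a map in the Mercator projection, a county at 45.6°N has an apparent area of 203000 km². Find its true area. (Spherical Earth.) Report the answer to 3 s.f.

For Mercator, h = k = sec φ (a conformal cylindrical projection has a single point scale, 1/cos φ).
Areal scale = k² = sec²φ = 1/cos²(45.6°) = 1/0.6997² = 2.043.
True area = apparent / (areal scale) = 203000 / 2.043 ≈ 99400 km².

99400 km²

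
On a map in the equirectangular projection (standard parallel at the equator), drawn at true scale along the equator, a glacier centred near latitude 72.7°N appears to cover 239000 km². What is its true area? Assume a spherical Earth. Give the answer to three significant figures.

71100 km²

In the plate carrée (x = Rλ, y = Rφ), meridians are true-scale (h = 1) and parallels are stretched by k = sec φ.
Areal scale = h·k = 1 × sec φ; at 72.7°, h = 1.000, k = 3.363, so h·k = 3.363.
True area = apparent / (areal scale) = 239000 / 3.363 ≈ 71100 km².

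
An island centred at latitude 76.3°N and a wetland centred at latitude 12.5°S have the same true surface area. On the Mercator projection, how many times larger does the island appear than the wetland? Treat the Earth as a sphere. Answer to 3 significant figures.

On Mercator, area is exaggerated by sec²φ = 1/cos²φ.
At 76.3°: sec²(76.3°) = 1/0.2368² = 17.83.
At 12.5°: sec²(12.5°) = 1/0.9763² = 1.049.
Ratio = 17.83/1.049 = cos²(12.5°)/cos²(76.3°) ≈ 17.0.

17.0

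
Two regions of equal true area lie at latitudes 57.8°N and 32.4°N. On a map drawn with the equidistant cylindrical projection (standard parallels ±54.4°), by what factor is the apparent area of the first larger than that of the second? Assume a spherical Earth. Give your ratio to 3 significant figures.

1.58

In the equirectangular projection with standard parallel φ₀ = 54.4° (x = Rλ cos φ₀, y = Rφ), meridians are true-scale (h = 1) and the parallel scale is k = cos φ₀ / cos φ.
Areal scale at 57.8°: h·k = 1.000 × 1.092 = 1.092.
Areal scale at 32.4°: h·k = 1.000 × 0.6895 = 0.6895.
Ratio = 1.092/0.6895 ≈ 1.58.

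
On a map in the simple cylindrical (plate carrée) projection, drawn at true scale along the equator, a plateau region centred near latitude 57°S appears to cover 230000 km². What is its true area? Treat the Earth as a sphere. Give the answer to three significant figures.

For the equirectangular projection with φ₀ = 0 (plate carrée), h = 1 along meridians and k = sec φ along parallels.
Areal scale = h·k = 1 × sec φ; at 57°, h = 1.000, k = 1.836, so h·k = 1.836.
True area = apparent / (areal scale) = 230000 / 1.836 ≈ 125000 km².

125000 km²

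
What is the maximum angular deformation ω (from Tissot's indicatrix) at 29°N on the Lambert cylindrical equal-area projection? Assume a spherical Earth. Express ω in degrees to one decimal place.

15.3°

The Lambert cylindrical equal-area projection is the cylindrical equal-area projection with its standard parallel at the equator (φ₀ = 0). For cylindrical equal-area with standard parallel φ₀, h = cos φ / cos φ₀ and k = cos φ₀ / cos φ, so h·k = 1.
At 29°: h = 0.8746, k = 1.143; principal scales a = 1.143, b = 0.8746.
sin(ω/2) = (a − b)/(a + b) = 0.2687/2.018 = 0.1332, so ω = 2 arcsin(0.1332) ≈ 15.3°.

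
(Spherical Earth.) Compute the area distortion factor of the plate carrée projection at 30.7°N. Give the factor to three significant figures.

Plate carrée maps x = Rλ, y = Rφ. The meridian scale is h = 1 and the parallel scale is k = 1/cos φ = sec φ.
Areal scale = h·k = 1 × sec φ; at 30.7°, h = 1.000, k = 1.163, so h·k = 1.163.

1.16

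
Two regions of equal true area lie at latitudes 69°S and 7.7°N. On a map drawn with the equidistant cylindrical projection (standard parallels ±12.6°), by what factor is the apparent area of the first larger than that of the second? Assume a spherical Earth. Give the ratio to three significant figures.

In the equirectangular projection with standard parallel φ₀ = 12.6° (x = Rλ cos φ₀, y = Rφ), meridians are true-scale (h = 1) and the parallel scale is k = cos φ₀ / cos φ.
Areal scale at 69°: h·k = 1.000 × 2.723 = 2.723.
Areal scale at 7.7°: h·k = 1.000 × 0.9848 = 0.9848.
Ratio = 2.723/0.9848 ≈ 2.77.

2.77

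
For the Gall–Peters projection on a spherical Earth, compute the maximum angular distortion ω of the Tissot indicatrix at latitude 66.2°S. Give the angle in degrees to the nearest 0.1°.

Gall–Peters is a cylindrical equal-area projection with standard parallels at ±45°. Cylindrical equal-area (φ₀ = 45°): h = cos φ / cos 45° along meridians, k = cos 45° / cos φ along parallels; h·k = 1.
At 66.2°: h = 0.5707, k = 1.752; principal scales a = 1.752, b = 0.5707.
sin(ω/2) = (a − b)/(a + b) = 1.182/2.323 = 0.5086, so ω = 2 arcsin(0.5086) ≈ 61.1°.

61.1°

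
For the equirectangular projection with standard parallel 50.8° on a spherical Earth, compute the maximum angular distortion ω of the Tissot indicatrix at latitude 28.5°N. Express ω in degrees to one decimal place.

In the equirectangular projection with standard parallel φ₀ = 50.8° (x = Rλ cos φ₀, y = Rφ), meridians are true-scale (h = 1) and the parallel scale is k = cos φ₀ / cos φ.
At 28.5°: h = 1.000, k = 0.7192; principal scales a = 1.000, b = 0.7192.
sin(ω/2) = (a − b)/(a + b) = 0.2808/1.719 = 0.1633, so ω = 2 arcsin(0.1633) ≈ 18.8°.

18.8°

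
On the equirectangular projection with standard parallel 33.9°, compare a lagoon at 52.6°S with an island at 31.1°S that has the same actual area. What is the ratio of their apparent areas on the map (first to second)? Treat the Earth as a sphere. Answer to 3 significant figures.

1.41

The equidistant cylindrical projection with φ₀ = 33.9° has h = 1 (meridians true) and k = cos φ₀ / cos φ along parallels.
Areal scale at 52.6°: h·k = 1.000 × 1.367 = 1.367.
Areal scale at 31.1°: h·k = 1.000 × 0.9693 = 0.9693.
Ratio = 1.367/0.9693 ≈ 1.41.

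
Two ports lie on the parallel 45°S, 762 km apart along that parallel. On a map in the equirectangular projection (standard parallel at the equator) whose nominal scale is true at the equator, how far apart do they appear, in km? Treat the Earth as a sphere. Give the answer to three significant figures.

In the plate carrée (x = Rλ, y = Rφ), meridians are true-scale (h = 1) and parallels are stretched by k = sec φ.
Along the parallel, k = sec 45° = 1/0.7071 = 1.414.
Map distance = 762 × 1.414 ≈ 1080 km.

1080 km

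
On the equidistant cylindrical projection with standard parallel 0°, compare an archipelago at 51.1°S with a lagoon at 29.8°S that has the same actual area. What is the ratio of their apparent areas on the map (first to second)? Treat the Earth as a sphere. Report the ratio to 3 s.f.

Plate carrée maps x = Rλ, y = Rφ. The meridian scale is h = 1 and the parallel scale is k = 1/cos φ = sec φ.
Areal scale at 51.1°: h·k = 1.000 × 1.592 = 1.592.
Areal scale at 29.8°: h·k = 1.000 × 1.152 = 1.152.
Ratio = 1.592/1.152 ≈ 1.38.

1.38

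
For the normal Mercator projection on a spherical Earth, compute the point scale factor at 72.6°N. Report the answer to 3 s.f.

Mercator is conformal, so the point scale is isotropic: h = k = sec φ = 1/cos φ.
k = 1/cos 72.6° = 1/0.2990 = 3.344.

3.34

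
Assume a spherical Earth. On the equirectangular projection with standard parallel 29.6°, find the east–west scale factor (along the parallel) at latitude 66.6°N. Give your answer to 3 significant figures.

2.19

With standard parallel φ₀ = 29.6°, the equirectangular projection gives x = Rλ cos φ₀, y = Rφ, so h = 1 and k = cos 29.6° / cos φ.
k = cos 29.6° / cos 66.6° = 0.8695/0.3971 = 2.189.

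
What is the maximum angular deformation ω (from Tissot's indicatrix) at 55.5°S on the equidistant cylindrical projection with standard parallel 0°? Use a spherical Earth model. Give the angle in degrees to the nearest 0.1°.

For the equirectangular projection with φ₀ = 0 (plate carrée), h = 1 along meridians and k = sec φ along parallels.
At 55.5°: h = 1.000, k = 1.766; principal scales a = 1.766, b = 1.000.
sin(ω/2) = (a − b)/(a + b) = 0.7655/2.766 = 0.2768, so ω = 2 arcsin(0.2768) ≈ 32.1°.

32.1°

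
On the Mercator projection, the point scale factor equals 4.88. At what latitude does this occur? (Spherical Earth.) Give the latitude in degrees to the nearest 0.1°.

78.2°

Mercator scale is k = sec φ = 1/cos φ.
1/cos φ = 4.88  ⇒  cos φ = 0.2049  ⇒  φ = arccos(0.2049) ≈ 78.2°.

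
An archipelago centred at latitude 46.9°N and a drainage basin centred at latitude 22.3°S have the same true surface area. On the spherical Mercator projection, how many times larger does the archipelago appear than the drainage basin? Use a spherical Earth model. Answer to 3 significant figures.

1.83

Mercator areal scale is sec²φ.
At 46.9°: sec²(46.9°) = 1/0.6833² = 2.142.
At 22.3°: sec²(22.3°) = 1/0.9252² = 1.168.
Ratio = 2.142/1.168 = cos²(22.3°)/cos²(46.9°) ≈ 1.83.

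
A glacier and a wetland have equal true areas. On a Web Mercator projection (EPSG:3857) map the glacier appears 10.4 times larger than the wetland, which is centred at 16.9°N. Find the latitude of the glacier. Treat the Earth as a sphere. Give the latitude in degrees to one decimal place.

Mercator areal scale is sec²φ, so apparent-area ratio = sec²φ₁ / sec²φ₂ = cos²φ₂ / cos²φ₁.
cos²φ₂ / cos²φ₁ = 10.4  ⇒  cos φ₁ = cos 16.9° / √10.4 = 0.9568/3.225 = 0.2967.
φ₁ = arccos(0.2967) ≈ 72.7°.

72.7°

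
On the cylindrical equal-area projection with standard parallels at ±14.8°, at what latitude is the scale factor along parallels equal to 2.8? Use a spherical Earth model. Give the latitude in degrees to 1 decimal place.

For cylindrical equal-area with standard parallel φ₀, h = cos φ / cos φ₀ and k = cos φ₀ / cos φ, so h·k = 1.
k = cos φ₀ / cos φ = 2.8  ⇒  cos φ = cos 14.8° / 2.8 = 0.3453.
φ = arccos(0.3453) ≈ 69.8°.

69.8°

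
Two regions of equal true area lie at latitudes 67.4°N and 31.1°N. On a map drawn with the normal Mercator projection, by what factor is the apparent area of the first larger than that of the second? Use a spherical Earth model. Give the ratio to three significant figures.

On Mercator, area is exaggerated by sec²φ = 1/cos²φ.
At 67.4°: sec²(67.4°) = 1/0.3843² = 6.771.
At 31.1°: sec²(31.1°) = 1/0.8563² = 1.364.
Ratio = 6.771/1.364 = cos²(31.1°)/cos²(67.4°) ≈ 4.96.

4.96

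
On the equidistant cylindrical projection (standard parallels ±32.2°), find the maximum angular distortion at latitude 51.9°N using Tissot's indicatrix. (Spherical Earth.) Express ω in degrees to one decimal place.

With standard parallel φ₀ = 32.2°, the equirectangular projection gives x = Rλ cos φ₀, y = Rφ, so h = 1 and k = cos 32.2° / cos φ.
At 51.9°: h = 1.000, k = 1.371; principal scales a = 1.371, b = 1.000.
sin(ω/2) = (a − b)/(a + b) = 0.3714/2.371 = 0.1566, so ω = 2 arcsin(0.1566) ≈ 18.0°.

18.0°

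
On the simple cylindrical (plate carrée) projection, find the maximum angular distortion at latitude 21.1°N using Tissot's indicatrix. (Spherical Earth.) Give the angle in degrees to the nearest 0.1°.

4.0°

In the plate carrée (x = Rλ, y = Rφ), meridians are true-scale (h = 1) and parallels are stretched by k = sec φ.
At 21.1°: h = 1.000, k = 1.072; principal scales a = 1.072, b = 1.000.
sin(ω/2) = (a − b)/(a + b) = 0.07186/2.072 = 0.03469, so ω = 2 arcsin(0.03469) ≈ 4.0°.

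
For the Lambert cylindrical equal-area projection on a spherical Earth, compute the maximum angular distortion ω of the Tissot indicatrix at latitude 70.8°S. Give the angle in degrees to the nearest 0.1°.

107.2°

The Lambert cylindrical equal-area projection is the cylindrical equal-area projection with its standard parallel at the equator (φ₀ = 0). A cylindrical equal-area projection with standard parallel φ₀ has meridian scale h = cos φ / cos φ₀ and parallel scale k = cos φ₀ / cos φ (so areas are preserved, h·k = 1).
At 70.8°: h = 0.3289, k = 3.041; principal scales a = 3.041, b = 0.3289.
sin(ω/2) = (a − b)/(a + b) = 2.712/3.370 = 0.8048, so ω = 2 arcsin(0.8048) ≈ 107.2°.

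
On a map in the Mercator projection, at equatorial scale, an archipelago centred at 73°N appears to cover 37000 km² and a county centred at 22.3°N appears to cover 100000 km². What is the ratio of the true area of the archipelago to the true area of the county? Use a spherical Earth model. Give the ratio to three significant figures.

0.0369

Mercator's areal exaggeration is sec²φ; hence true area = (apparent area) · cos²φ.
True area of archipelago: 37000 × cos²(73°) = 37000 × 0.08548 = 3163 km².
True area of county: 100000 × cos²(22.3°) = 100000 × 0.8560 = 85600 km².
Ratio = 3163 / 85600 ≈ 0.0369.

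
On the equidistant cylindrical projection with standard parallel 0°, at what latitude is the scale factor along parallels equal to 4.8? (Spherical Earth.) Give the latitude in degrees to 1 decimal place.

78.0°

Plate carrée: h = 1, k = sec φ along parallels.
sec φ = 4.8  ⇒  cos φ = 0.2083  ⇒  φ ≈ 78.0°.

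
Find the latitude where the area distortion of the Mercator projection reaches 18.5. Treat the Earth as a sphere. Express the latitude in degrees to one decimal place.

76.6°

Mercator areal scale is sec²φ.
sec²φ = 18.5  ⇒  cos²φ = 0.05405  ⇒  cos φ = 0.2325.
φ = arccos(0.2325) ≈ 76.6°.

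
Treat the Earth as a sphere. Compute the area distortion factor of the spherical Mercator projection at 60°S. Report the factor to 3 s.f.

For Mercator, h = k = sec φ (a conformal cylindrical projection has a single point scale, 1/cos φ).
Areal scale = k² = sec²φ = 1/cos²(60°) = 1/0.5000² = 4.000.

4.00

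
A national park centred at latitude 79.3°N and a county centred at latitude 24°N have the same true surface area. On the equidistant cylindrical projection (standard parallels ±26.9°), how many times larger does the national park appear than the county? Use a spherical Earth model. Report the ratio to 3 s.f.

The equidistant cylindrical projection with φ₀ = 26.9° has h = 1 (meridians true) and k = cos φ₀ / cos φ along parallels.
Areal scale at 79.3°: h·k = 1.000 × 4.803 = 4.803.
Areal scale at 24°: h·k = 1.000 × 0.9762 = 0.9762.
Ratio = 4.803/0.9762 ≈ 4.92.

4.92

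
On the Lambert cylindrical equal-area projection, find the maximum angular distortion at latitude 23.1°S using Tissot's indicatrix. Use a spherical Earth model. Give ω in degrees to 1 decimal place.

9.6°

The Lambert cylindrical equal-area projection is the cylindrical equal-area projection with its standard parallel at the equator (φ₀ = 0). Cylindrical equal-area (φ₀ = 0°): h = cos φ / cos 0° along meridians, k = cos 0° / cos φ along parallels; h·k = 1.
At 23.1°: h = 0.9198, k = 1.087; principal scales a = 1.087, b = 0.9198.
sin(ω/2) = (a − b)/(a + b) = 0.1673/2.007 = 0.08338, so ω = 2 arcsin(0.08338) ≈ 9.6°.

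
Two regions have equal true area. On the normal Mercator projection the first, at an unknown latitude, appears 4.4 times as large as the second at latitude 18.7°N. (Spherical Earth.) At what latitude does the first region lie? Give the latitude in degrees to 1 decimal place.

Mercator areal scale is sec²φ, so apparent-area ratio = sec²φ₁ / sec²φ₂ = cos²φ₂ / cos²φ₁.
cos²φ₂ / cos²φ₁ = 4.4  ⇒  cos φ₁ = cos 18.7° / √4.4 = 0.9472/2.098 = 0.4516.
φ₁ = arccos(0.4516) ≈ 63.2°.

63.2°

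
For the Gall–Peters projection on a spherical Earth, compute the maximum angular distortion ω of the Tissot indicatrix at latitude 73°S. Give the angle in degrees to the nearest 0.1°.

90.1°

Gall–Peters is a cylindrical equal-area projection with standard parallels at ±45°. A cylindrical equal-area projection with standard parallel φ₀ has meridian scale h = cos φ / cos φ₀ and parallel scale k = cos φ₀ / cos φ (so areas are preserved, h·k = 1).
At 73°: h = 0.4135, k = 2.419; principal scales a = 2.419, b = 0.4135.
sin(ω/2) = (a − b)/(a + b) = 2.005/2.832 = 0.7080, so ω = 2 arcsin(0.7080) ≈ 90.1°.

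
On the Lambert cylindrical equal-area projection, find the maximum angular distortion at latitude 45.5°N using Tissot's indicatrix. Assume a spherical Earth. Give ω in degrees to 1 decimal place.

The Lambert cylindrical equal-area projection is the cylindrical equal-area projection with its standard parallel at the equator (φ₀ = 0). A cylindrical equal-area projection with standard parallel φ₀ has meridian scale h = cos φ / cos φ₀ and parallel scale k = cos φ₀ / cos φ (so areas are preserved, h·k = 1).
At 45.5°: h = 0.7009, k = 1.427; principal scales a = 1.427, b = 0.7009.
sin(ω/2) = (a − b)/(a + b) = 0.7258/2.128 = 0.3411, so ω = 2 arcsin(0.3411) ≈ 39.9°.

39.9°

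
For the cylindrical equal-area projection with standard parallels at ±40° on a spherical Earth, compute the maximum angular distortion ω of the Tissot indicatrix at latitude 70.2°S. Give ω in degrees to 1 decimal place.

For cylindrical equal-area with standard parallel φ₀, h = cos φ / cos φ₀ and k = cos φ₀ / cos φ, so h·k = 1.
At 70.2°: h = 0.4422, k = 2.261; principal scales a = 2.261, b = 0.4422.
sin(ω/2) = (a − b)/(a + b) = 1.819/2.704 = 0.6729, so ω = 2 arcsin(0.6729) ≈ 84.6°.

84.6°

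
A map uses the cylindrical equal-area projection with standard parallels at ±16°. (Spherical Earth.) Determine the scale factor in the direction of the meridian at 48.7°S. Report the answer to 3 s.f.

For cylindrical equal-area with standard parallel φ₀, h = cos φ / cos φ₀ and k = cos φ₀ / cos φ, so h·k = 1.
h = cos 48.7° / cos 16° = 0.6600/0.9613 = 0.6866.

0.687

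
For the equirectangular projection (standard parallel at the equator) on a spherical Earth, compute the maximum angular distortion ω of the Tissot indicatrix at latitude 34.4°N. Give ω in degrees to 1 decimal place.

For the equirectangular projection with φ₀ = 0 (plate carrée), h = 1 along meridians and k = sec φ along parallels.
At 34.4°: h = 1.000, k = 1.212; principal scales a = 1.212, b = 1.000.
sin(ω/2) = (a − b)/(a + b) = 0.2120/2.212 = 0.09582, so ω = 2 arcsin(0.09582) ≈ 11.0°.

11.0°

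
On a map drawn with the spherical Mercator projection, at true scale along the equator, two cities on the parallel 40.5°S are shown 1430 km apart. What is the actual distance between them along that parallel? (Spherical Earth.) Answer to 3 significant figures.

1090 km

For Mercator, h = k = sec φ (a conformal cylindrical projection has a single point scale, 1/cos φ).
Along the parallel at 40.5°, map distances are exaggerated by k = sec 40.5° = 1.315.
True distance = 1430 / 1.315 = 1430 × cos 40.5° ≈ 1090 km.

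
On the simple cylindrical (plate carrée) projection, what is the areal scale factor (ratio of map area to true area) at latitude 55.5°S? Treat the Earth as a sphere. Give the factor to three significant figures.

1.77

For the equirectangular projection with φ₀ = 0 (plate carrée), h = 1 along meridians and k = sec φ along parallels.
Areal scale = h·k = 1 × sec φ; at 55.5°, h = 1.000, k = 1.766, so h·k = 1.766.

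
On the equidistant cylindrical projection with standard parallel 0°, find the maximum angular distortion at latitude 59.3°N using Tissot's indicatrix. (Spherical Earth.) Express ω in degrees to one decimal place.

37.8°

For the equirectangular projection with φ₀ = 0 (plate carrée), h = 1 along meridians and k = sec φ along parallels.
At 59.3°: h = 1.000, k = 1.959; principal scales a = 1.959, b = 1.000.
sin(ω/2) = (a − b)/(a + b) = 0.9587/2.959 = 0.3240, so ω = 2 arcsin(0.3240) ≈ 37.8°.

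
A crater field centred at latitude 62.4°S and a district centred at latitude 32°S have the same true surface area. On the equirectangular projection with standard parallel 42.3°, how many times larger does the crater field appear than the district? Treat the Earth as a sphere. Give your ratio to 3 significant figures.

1.83

In the equirectangular projection with standard parallel φ₀ = 42.3° (x = Rλ cos φ₀, y = Rφ), meridians are true-scale (h = 1) and the parallel scale is k = cos φ₀ / cos φ.
Areal scale at 62.4°: h·k = 1.000 × 1.596 = 1.596.
Areal scale at 32°: h·k = 1.000 × 0.8722 = 0.8722.
Ratio = 1.596/0.8722 ≈ 1.83.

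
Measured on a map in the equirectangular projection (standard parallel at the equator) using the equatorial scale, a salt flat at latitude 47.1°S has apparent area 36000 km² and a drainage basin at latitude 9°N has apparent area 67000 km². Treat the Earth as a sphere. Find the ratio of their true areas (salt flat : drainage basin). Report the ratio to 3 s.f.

0.370

On the plate carrée, areal scale = h·k = 1 × sec φ, so true area = apparent × cos φ.
True area of salt flat: 36000 × cos(47.1°) = 36000 × 0.6807 = 24510 km².
True area of drainage basin: 67000 × cos(9°) = 67000 × 0.9877 = 66180 km².
Ratio = 24510 / 66180 ≈ 0.370.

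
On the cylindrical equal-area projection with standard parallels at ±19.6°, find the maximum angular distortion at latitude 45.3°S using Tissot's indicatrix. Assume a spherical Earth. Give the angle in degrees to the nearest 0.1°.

33.0°

A cylindrical equal-area projection with standard parallel φ₀ has meridian scale h = cos φ / cos φ₀ and parallel scale k = cos φ₀ / cos φ (so areas are preserved, h·k = 1).
At 45.3°: h = 0.7467, k = 1.339; principal scales a = 1.339, b = 0.7467.
sin(ω/2) = (a − b)/(a + b) = 0.5926/2.086 = 0.2841, so ω = 2 arcsin(0.2841) ≈ 33.0°.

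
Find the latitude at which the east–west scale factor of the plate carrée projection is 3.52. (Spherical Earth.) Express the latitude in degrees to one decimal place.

Plate carrée: h = 1, k = sec φ along parallels.
sec φ = 3.52  ⇒  cos φ = 0.2841  ⇒  φ ≈ 73.5°.

73.5°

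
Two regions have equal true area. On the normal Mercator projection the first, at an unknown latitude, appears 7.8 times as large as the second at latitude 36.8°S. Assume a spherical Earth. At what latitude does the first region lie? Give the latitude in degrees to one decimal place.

73.3°

On Mercator, (apparent₁)/(apparent₂) = sec²φ₁ / sec²φ₂ when true areas are equal.
cos²φ₂ / cos²φ₁ = 7.8  ⇒  cos φ₁ = cos 36.8° / √7.8 = 0.8007/2.793 = 0.2867.
φ₁ = arccos(0.2867) ≈ 73.3°.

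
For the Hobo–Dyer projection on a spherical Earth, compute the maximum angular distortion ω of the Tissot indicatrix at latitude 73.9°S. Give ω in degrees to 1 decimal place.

The Hobo–Dyer projection is cylindrical equal-area with φ₀ = 37.5°. Cylindrical equal-area (φ₀ = 37.5°): h = cos φ / cos 37.5° along meridians, k = cos 37.5° / cos φ along parallels; h·k = 1.
At 73.9°: h = 0.3495, k = 2.861; principal scales a = 2.861, b = 0.3495.
sin(ω/2) = (a − b)/(a + b) = 2.511/3.210 = 0.7822, so ω = 2 arcsin(0.7822) ≈ 102.9°.

102.9°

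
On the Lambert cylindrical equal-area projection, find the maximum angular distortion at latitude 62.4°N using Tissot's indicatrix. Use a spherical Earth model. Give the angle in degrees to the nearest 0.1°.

The Lambert cylindrical equal-area projection is the cylindrical equal-area projection with its standard parallel at the equator (φ₀ = 0). Cylindrical equal-area (φ₀ = 0°): h = cos φ / cos 0° along meridians, k = cos 0° / cos φ along parallels; h·k = 1.
At 62.4°: h = 0.4633, k = 2.158; principal scales a = 2.158, b = 0.4633.
sin(ω/2) = (a − b)/(a + b) = 1.695/2.622 = 0.6466, so ω = 2 arcsin(0.6466) ≈ 80.6°.

80.6°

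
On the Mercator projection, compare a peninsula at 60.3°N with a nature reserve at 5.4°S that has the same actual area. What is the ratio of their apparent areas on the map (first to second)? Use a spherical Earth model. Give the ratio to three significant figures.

4.04

On Mercator, area is exaggerated by sec²φ = 1/cos²φ.
At 60.3°: sec²(60.3°) = 1/0.4955² = 4.074.
At 5.4°: sec²(5.4°) = 1/0.9956² = 1.009.
Ratio = 4.074/1.009 = cos²(5.4°)/cos²(60.3°) ≈ 4.04.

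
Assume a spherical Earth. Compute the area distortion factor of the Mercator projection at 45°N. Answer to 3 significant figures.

2.00

The Mercator projection is conformal; its linear scale factor is the same in every direction and equals sec φ = 1/cos φ.
Areal scale = k² = sec²φ = 1/cos²(45°) = 1/0.7071² = 2.000.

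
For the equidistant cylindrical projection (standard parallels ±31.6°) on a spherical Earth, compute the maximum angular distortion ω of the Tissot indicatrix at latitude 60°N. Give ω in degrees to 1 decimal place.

30.2°

With standard parallel φ₀ = 31.6°, the equirectangular projection gives x = Rλ cos φ₀, y = Rφ, so h = 1 and k = cos 31.6° / cos φ.
At 60°: h = 1.000, k = 1.703; principal scales a = 1.703, b = 1.000.
sin(ω/2) = (a − b)/(a + b) = 0.7035/2.703 = 0.2602, so ω = 2 arcsin(0.2602) ≈ 30.2°.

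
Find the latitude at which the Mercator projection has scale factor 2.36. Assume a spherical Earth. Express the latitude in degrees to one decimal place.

Mercator scale is k = sec φ = 1/cos φ.
1/cos φ = 2.36  ⇒  cos φ = 0.4237  ⇒  φ = arccos(0.4237) ≈ 64.9°.

64.9°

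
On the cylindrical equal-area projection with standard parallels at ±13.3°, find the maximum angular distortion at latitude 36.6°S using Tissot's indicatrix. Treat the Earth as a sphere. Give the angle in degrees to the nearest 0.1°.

21.9°

For cylindrical equal-area with standard parallel φ₀, h = cos φ / cos φ₀ and k = cos φ₀ / cos φ, so h·k = 1.
At 36.6°: h = 0.8249, k = 1.212; principal scales a = 1.212, b = 0.8249.
sin(ω/2) = (a − b)/(a + b) = 0.3873/2.037 = 0.1901, so ω = 2 arcsin(0.1901) ≈ 21.9°.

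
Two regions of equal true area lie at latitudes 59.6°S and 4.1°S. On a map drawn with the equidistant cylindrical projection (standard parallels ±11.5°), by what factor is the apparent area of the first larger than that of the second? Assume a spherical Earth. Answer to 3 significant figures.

The equidistant cylindrical projection with φ₀ = 11.5° has h = 1 (meridians true) and k = cos φ₀ / cos φ along parallels.
Areal scale at 59.6°: h·k = 1.000 × 1.936 = 1.936.
Areal scale at 4.1°: h·k = 1.000 × 0.9824 = 0.9824.
Ratio = 1.936/0.9824 ≈ 1.97.

1.97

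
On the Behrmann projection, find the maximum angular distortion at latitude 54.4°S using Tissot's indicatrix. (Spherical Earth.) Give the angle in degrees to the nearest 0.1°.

Behrmann is a cylindrical equal-area projection with standard parallels at ±30°. Cylindrical equal-area (φ₀ = 30°): h = cos φ / cos 30° along meridians, k = cos 30° / cos φ along parallels; h·k = 1.
At 54.4°: h = 0.6722, k = 1.488; principal scales a = 1.488, b = 0.6722.
sin(ω/2) = (a − b)/(a + b) = 0.8155/2.160 = 0.3776, so ω = 2 arcsin(0.3776) ≈ 44.4°.

44.4°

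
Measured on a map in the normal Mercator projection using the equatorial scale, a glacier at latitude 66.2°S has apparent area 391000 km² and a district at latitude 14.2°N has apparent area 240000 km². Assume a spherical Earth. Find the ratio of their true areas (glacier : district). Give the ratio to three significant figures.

0.282

Mercator's areal exaggeration is sec²φ; hence true area = (apparent area) · cos²φ.
True area of glacier: 391000 × cos²(66.2°) = 391000 × 0.1628 = 63670 km².
True area of district: 240000 × cos²(14.2°) = 240000 × 0.9398 = 225600 km².
Ratio = 63670 / 225600 ≈ 0.282.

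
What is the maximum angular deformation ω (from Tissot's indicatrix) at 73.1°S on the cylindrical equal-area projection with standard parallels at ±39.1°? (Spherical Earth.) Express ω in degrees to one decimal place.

A cylindrical equal-area projection with standard parallel φ₀ has meridian scale h = cos φ / cos φ₀ and parallel scale k = cos φ₀ / cos φ (so areas are preserved, h·k = 1).
At 73.1°: h = 0.3746, k = 2.670; principal scales a = 2.670, b = 0.3746.
sin(ω/2) = (a − b)/(a + b) = 2.295/3.044 = 0.7539, so ω = 2 arcsin(0.7539) ≈ 97.9°.

97.9°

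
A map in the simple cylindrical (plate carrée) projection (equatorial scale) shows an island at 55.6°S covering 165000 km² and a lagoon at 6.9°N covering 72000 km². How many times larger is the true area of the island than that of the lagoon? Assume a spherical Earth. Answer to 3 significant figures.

1.30

Plate carrée has h = 1 and k = sec φ, giving areal scale sec φ; true area = (apparent area) · cos φ.
True area of island: 165000 × cos(55.6°) = 165000 × 0.5650 = 93220 km².
True area of lagoon: 72000 × cos(6.9°) = 72000 × 0.9928 = 71480 km².
Ratio = 93220 / 71480 ≈ 1.30.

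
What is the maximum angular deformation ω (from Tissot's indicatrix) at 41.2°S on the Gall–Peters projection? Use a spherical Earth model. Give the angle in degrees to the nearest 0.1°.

The Gall–Peters projection is cylindrical equal-area with φ₀ = 45°. A cylindrical equal-area projection with standard parallel φ₀ has meridian scale h = cos φ / cos φ₀ and parallel scale k = cos φ₀ / cos φ (so areas are preserved, h·k = 1).
At 41.2°: h = 1.064, k = 0.9398; principal scales a = 1.064, b = 0.9398.
sin(ω/2) = (a − b)/(a + b) = 0.1243/2.004 = 0.06203, so ω = 2 arcsin(0.06203) ≈ 7.1°.

7.1°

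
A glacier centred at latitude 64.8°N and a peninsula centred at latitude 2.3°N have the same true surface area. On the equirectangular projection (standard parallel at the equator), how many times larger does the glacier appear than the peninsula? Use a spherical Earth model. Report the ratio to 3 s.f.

In the plate carrée (x = Rλ, y = Rφ), meridians are true-scale (h = 1) and parallels are stretched by k = sec φ.
Areal scale at 64.8°: h·k = 1.000 × 2.349 = 2.349.
Areal scale at 2.3°: h·k = 1.000 × 1.001 = 1.001.
Ratio = 2.349/1.001 ≈ 2.35.

2.35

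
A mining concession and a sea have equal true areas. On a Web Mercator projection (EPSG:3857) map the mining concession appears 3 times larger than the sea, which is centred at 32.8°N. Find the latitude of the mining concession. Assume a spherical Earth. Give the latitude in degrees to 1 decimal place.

Mercator areal scale is sec²φ, so apparent-area ratio = sec²φ₁ / sec²φ₂ = cos²φ₂ / cos²φ₁.
cos²φ₂ / cos²φ₁ = 3  ⇒  cos φ₁ = cos 32.8° / √3 = 0.8406/1.732 = 0.4853.
φ₁ = arccos(0.4853) ≈ 61.0°.

61.0°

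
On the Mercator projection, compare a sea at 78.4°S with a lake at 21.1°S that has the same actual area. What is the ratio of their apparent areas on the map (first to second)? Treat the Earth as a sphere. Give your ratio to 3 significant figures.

Mercator areal scale is sec²φ.
At 78.4°: sec²(78.4°) = 1/0.2011² = 24.73.
At 21.1°: sec²(21.1°) = 1/0.9330² = 1.149.
Ratio = 24.73/1.149 = cos²(21.1°)/cos²(78.4°) ≈ 21.5.

21.5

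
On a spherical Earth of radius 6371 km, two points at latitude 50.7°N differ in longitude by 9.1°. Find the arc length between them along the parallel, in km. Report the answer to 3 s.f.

641 km

Arc length along a parallel = R cos φ · Δλ (with Δλ in radians).
= 6371 × cos 50.7° × (9.1° × π/180) = 6371 × 0.6334 × 0.1588 ≈ 641 km.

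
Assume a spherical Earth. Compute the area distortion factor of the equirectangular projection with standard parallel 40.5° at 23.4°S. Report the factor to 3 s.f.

0.829

With standard parallel φ₀ = 40.5°, the equirectangular projection gives x = Rλ cos φ₀, y = Rφ, so h = 1 and k = cos 40.5° / cos φ.
Areal scale = h·k = 1 × cos φ₀ / cos φ; at 23.4°, h = 1.000, k = 0.8286, so h·k = 0.8286.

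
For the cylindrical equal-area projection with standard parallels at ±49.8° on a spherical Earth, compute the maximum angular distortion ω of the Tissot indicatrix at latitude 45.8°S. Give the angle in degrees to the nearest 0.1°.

Cylindrical equal-area (φ₀ = 49.8°): h = cos φ / cos 49.8° along meridians, k = cos 49.8° / cos φ along parallels; h·k = 1.
At 45.8°: h = 1.080, k = 0.9258; principal scales a = 1.080, b = 0.9258.
sin(ω/2) = (a − b)/(a + b) = 0.1543/2.006 = 0.07691, so ω = 2 arcsin(0.07691) ≈ 8.8°.

8.8°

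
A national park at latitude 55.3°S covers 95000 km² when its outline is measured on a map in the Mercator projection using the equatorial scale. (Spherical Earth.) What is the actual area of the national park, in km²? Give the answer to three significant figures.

The Mercator projection is conformal; its linear scale factor is the same in every direction and equals sec φ = 1/cos φ.
Areal scale = k² = sec²φ = 1/cos²(55.3°) = 1/0.5693² = 3.086.
True area = apparent / (areal scale) = 95000 / 3.086 ≈ 30800 km².

30800 km²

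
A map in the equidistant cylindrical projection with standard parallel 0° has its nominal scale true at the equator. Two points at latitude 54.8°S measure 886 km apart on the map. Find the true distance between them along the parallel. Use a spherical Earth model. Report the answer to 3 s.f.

511 km

Plate carrée maps x = Rλ, y = Rφ. The meridian scale is h = 1 and the parallel scale is k = 1/cos φ = sec φ.
Along the parallel at 54.8°, map distances are exaggerated by k = sec 54.8° = 1.735.
True distance = 886 / 1.735 = 886 × cos 54.8° ≈ 511 km.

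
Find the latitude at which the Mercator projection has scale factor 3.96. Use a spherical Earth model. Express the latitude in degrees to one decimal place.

Mercator scale is k = sec φ = 1/cos φ.
1/cos φ = 3.96  ⇒  cos φ = 0.2525  ⇒  φ = arccos(0.2525) ≈ 75.4°.

75.4°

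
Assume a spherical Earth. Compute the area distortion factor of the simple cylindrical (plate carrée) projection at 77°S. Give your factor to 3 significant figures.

4.45

For the equirectangular projection with φ₀ = 0 (plate carrée), h = 1 along meridians and k = sec φ along parallels.
Areal scale = h·k = 1 × sec φ; at 77°, h = 1.000, k = 4.445, so h·k = 4.445.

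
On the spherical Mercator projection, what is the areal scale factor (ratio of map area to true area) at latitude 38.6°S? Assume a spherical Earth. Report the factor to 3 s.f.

1.64

For Mercator, h = k = sec φ (a conformal cylindrical projection has a single point scale, 1/cos φ).
Areal scale = k² = sec²φ = 1/cos²(38.6°) = 1/0.7815² = 1.637.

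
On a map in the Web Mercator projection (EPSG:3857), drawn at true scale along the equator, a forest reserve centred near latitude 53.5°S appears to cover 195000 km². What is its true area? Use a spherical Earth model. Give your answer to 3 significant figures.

The Mercator projection is conformal; its linear scale factor is the same in every direction and equals sec φ = 1/cos φ.
Areal scale = k² = sec²φ = 1/cos²(53.5°) = 1/0.5948² = 2.826.
True area = apparent / (areal scale) = 195000 / 2.826 ≈ 69000 km².

69000 km²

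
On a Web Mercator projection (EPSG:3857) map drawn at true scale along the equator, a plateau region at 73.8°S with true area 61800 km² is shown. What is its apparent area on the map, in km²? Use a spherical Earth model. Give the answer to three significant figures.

The Mercator projection is conformal; its linear scale factor is the same in every direction and equals sec φ = 1/cos φ.
Areal scale = k² = sec²φ = 1/cos²(73.8°) = 1/0.2790² = 12.85.
Apparent area = 61800 × 12.85 ≈ 794000 km².

794000 km²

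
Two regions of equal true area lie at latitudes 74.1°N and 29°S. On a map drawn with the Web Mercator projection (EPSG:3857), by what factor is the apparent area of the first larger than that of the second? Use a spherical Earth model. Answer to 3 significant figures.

On Mercator, area is exaggerated by sec²φ = 1/cos²φ.
At 74.1°: sec²(74.1°) = 1/0.2740² = 13.32.
At 29°: sec²(29°) = 1/0.8746² = 1.307.
Ratio = 13.32/1.307 = cos²(29°)/cos²(74.1°) ≈ 10.2.

10.2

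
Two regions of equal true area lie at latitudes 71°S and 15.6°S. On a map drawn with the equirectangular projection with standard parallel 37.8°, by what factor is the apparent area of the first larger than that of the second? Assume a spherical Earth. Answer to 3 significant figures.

2.96

In the equirectangular projection with standard parallel φ₀ = 37.8° (x = Rλ cos φ₀, y = Rφ), meridians are true-scale (h = 1) and the parallel scale is k = cos φ₀ / cos φ.
Areal scale at 71°: h·k = 1.000 × 2.427 = 2.427.
Areal scale at 15.6°: h·k = 1.000 × 0.8204 = 0.8204.
Ratio = 2.427/0.8204 ≈ 2.96.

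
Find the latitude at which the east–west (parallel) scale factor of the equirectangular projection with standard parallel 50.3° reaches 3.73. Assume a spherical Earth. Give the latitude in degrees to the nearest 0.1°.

80.1°

The equidistant cylindrical projection with φ₀ = 50.3° has h = 1 (meridians true) and k = cos φ₀ / cos φ along parallels.
k = cos φ₀ / cos φ = 3.73  ⇒  cos φ = cos 50.3° / 3.73 = 0.1713.
φ = arccos(0.1713) ≈ 80.1°.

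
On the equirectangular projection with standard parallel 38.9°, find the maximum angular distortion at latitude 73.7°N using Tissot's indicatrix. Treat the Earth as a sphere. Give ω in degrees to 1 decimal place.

56.1°

The equidistant cylindrical projection with φ₀ = 38.9° has h = 1 (meridians true) and k = cos φ₀ / cos φ along parallels.
At 73.7°: h = 1.000, k = 2.773; principal scales a = 2.773, b = 1.000.
sin(ω/2) = (a − b)/(a + b) = 1.773/3.773 = 0.4699, so ω = 2 arcsin(0.4699) ≈ 56.1°.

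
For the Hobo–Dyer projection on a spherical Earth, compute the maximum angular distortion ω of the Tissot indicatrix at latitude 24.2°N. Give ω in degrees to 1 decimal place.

The Hobo–Dyer projection is cylindrical equal-area with φ₀ = 37.5°. A cylindrical equal-area projection with standard parallel φ₀ has meridian scale h = cos φ / cos φ₀ and parallel scale k = cos φ₀ / cos φ (so areas are preserved, h·k = 1).
At 24.2°: h = 1.150, k = 0.8698; principal scales a = 1.150, b = 0.8698.
sin(ω/2) = (a − b)/(a + b) = 0.2799/2.019 = 0.1386, so ω = 2 arcsin(0.1386) ≈ 15.9°.

15.9°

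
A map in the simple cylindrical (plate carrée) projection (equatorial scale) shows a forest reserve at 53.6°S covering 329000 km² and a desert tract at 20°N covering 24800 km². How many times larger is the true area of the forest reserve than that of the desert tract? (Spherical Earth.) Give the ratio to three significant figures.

8.38

Plate carrée has h = 1 and k = sec φ, giving areal scale sec φ; true area = (apparent area) · cos φ.
True area of forest reserve: 329000 × cos(53.6°) = 329000 × 0.5934 = 195200 km².
True area of desert tract: 24800 × cos(20°) = 24800 × 0.9397 = 23300 km².
Ratio = 195200 / 23300 ≈ 8.38.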